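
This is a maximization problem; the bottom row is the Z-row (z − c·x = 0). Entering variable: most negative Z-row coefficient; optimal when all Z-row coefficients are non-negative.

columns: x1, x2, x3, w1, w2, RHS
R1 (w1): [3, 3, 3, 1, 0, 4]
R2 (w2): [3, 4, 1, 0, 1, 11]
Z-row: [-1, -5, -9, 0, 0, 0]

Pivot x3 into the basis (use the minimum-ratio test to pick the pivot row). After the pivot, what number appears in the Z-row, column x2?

4

Ratio test on column x3 — row 1: 4/3 = 4/3; row 2: 11/1 = 11. Minimum is 4/3 at row 1 (w1 leaves); pivot element 3.
Divide row 1 by 3; eliminate column x3 from the other rows.
Z-row update in column x2: -5 − (-9)·1 = 4.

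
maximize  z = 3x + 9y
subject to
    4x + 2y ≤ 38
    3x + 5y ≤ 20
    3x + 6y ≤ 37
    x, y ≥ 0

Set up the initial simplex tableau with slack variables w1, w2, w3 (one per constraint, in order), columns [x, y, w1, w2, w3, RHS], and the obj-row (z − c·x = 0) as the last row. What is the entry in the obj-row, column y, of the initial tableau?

-9

The obj-row carries the negated objective coefficients: the y entry is -9.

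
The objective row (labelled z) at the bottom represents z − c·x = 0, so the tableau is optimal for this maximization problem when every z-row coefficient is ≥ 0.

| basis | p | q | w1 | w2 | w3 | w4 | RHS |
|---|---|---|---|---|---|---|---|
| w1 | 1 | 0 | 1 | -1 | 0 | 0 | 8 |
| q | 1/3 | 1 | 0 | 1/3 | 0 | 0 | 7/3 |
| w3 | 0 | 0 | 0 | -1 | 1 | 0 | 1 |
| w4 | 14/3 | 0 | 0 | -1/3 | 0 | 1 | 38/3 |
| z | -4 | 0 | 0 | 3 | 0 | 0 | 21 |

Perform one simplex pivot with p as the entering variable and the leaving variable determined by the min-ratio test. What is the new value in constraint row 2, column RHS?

10/7

Ratio test on column p — row 1: 8/1 = 8; row 2: (7/3)/(1/3) = 7; row 3: entry 0 ≤ 0; row 4: (38/3)/(14/3) = 19/7. Minimum is 19/7 at row 4 (w4 leaves); pivot element 14/3.
Divide row 4 by 14/3; eliminate column p from the other rows.
Row 2 update in column RHS: 7/3 − (1/3)·(19/7) = 10/7.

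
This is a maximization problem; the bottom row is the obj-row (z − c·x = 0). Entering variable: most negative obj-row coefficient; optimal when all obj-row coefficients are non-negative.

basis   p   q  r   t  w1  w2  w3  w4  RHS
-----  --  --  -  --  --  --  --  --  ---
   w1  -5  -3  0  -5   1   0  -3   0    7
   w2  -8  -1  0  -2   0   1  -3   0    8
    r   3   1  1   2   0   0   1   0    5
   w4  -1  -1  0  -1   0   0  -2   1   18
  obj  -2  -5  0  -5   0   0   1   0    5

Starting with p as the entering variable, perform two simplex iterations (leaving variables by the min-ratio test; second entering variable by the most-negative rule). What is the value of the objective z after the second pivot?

30

Ratio test on column p — row 1: entry -5 ≤ 0; row 2: entry -8 ≤ 0; row 3: 5/3 = 5/3; row 4: entry -1 ≤ 0. Minimum is 5/3 at row 3 (r leaves); pivot element 3.
Pivot on row 3; the obj-row RHS becomes 5 − (-2)·(5/3) = 25/3.
Next entering variable (most negative obj-row entry -13/3): q.
Ratio test on column q — row 1: entry -4/3 ≤ 0; row 2: (64/3)/(5/3) = 64/5; row 3: (5/3)/(1/3) = 5; row 4: entry -2/3 ≤ 0. Minimum is 5 at row 3 (p leaves); pivot element 1/3.
After the second pivot the obj-row RHS is 25/3 − (-13/3)·5 = 30.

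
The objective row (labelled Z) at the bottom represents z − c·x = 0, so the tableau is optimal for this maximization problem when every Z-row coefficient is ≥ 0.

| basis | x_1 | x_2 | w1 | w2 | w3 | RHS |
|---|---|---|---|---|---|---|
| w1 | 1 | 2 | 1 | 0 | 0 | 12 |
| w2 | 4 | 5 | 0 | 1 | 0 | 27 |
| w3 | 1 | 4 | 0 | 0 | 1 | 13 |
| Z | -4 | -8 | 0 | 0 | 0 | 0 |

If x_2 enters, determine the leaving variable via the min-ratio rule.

w3

Column x_2 entries and ratios — w1: 12/2 = 6; w2: 27/5 = 27/5; w3: 13/4 = 13/4.
Smallest ratio is 13/4 in the row of w3, so w3 leaves.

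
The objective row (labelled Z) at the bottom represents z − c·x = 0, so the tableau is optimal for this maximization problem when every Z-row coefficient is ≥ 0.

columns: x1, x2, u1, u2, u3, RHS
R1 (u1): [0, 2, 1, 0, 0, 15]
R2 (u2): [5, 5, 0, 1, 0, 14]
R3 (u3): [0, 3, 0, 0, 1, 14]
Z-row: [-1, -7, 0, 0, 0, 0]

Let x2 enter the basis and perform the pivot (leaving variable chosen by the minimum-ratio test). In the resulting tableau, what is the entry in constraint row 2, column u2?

1/5

Ratio test on column x2 — row 1: 15/2 = 15/2; row 2: 14/5 = 14/5; row 3: 14/3 = 14/3. Minimum is 14/5 at row 2 (u2 leaves); pivot element 5.
Divide row 2 by 5; eliminate column x2 from the other rows.
In the new row 2, the u2 entry is the old entry divided by the pivot: 1/5 = 1/5.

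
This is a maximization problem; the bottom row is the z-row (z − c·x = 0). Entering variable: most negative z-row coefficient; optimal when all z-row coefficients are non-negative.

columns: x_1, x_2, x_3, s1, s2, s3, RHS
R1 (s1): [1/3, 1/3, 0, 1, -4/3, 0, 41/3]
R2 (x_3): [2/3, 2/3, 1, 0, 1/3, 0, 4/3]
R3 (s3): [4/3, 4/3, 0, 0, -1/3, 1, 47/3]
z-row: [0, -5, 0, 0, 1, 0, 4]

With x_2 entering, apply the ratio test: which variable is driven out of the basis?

x_3

Column x_2 entries and ratios — s1: (41/3)/(1/3) = 41; x_3: (4/3)/(2/3) = 2; s3: (47/3)/(4/3) = 47/4.
Smallest ratio is 2 in the row of x_3, so x_3 leaves.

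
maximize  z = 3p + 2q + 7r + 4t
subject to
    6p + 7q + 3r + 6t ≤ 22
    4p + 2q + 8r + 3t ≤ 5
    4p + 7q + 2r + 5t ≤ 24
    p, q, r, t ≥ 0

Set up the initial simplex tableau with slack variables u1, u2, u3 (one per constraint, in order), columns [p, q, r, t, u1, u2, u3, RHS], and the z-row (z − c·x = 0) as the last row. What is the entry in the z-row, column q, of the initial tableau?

-2

The z-row carries the negated objective coefficients: the q entry is -2.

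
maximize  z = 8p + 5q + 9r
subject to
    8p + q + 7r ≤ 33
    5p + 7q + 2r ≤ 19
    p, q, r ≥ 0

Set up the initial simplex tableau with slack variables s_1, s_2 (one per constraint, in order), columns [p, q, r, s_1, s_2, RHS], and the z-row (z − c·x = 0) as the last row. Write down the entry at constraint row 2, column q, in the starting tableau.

7

Constraint 2 has coefficient 7 on q.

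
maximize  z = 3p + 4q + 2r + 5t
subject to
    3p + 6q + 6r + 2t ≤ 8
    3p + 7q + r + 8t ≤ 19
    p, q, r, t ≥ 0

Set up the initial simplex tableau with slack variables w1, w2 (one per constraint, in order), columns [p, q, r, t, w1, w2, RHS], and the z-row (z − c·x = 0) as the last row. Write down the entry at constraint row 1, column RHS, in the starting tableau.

The RHS of constraint 1 is b_1 = 8.

8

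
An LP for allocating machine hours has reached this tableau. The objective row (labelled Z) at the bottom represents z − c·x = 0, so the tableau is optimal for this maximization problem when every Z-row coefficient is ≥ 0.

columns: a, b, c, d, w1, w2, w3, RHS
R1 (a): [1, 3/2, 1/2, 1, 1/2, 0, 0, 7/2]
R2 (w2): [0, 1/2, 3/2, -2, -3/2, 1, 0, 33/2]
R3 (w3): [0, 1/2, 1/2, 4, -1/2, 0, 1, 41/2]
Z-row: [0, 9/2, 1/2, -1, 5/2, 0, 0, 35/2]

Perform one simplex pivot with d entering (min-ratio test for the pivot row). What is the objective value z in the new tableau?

21

Ratio test on column d — row 1: (7/2)/1 = 7/2; row 2: entry -2 ≤ 0; row 3: (41/2)/4 = 41/8. Minimum is 7/2 at row 1 (a leaves); pivot element 1.
Pivot on row 1; the Z-row RHS becomes 35/2 − (-1)·(7/2) = 21.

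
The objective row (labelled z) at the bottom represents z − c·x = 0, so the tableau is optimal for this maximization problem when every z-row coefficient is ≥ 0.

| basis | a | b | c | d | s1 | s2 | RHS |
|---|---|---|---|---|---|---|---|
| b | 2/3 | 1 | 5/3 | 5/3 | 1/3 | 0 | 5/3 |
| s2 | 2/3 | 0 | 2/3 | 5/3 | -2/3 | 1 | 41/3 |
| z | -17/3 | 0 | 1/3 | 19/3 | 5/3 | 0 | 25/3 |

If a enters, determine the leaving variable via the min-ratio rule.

b

Column a entries and ratios — b: (5/3)/(2/3) = 5/2; s2: (41/3)/(2/3) = 41/2.
Smallest ratio is 5/2 in the row of b, so b leaves.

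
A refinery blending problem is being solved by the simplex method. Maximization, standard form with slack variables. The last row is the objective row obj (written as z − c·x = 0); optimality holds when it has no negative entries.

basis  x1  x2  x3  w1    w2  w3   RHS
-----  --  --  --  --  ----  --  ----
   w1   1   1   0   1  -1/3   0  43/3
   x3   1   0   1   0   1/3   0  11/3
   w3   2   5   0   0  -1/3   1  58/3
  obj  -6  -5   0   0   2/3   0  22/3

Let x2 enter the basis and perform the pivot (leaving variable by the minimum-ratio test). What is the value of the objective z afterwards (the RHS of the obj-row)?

80/3

Ratio test on column x2 — row 1: (43/3)/1 = 43/3; row 2: entry 0 ≤ 0; row 3: (58/3)/5 = 58/15. Minimum is 58/15 at row 3 (w3 leaves); pivot element 5.
Pivot on row 3; the obj-row RHS becomes 22/3 − (-5)·(58/15) = 80/3.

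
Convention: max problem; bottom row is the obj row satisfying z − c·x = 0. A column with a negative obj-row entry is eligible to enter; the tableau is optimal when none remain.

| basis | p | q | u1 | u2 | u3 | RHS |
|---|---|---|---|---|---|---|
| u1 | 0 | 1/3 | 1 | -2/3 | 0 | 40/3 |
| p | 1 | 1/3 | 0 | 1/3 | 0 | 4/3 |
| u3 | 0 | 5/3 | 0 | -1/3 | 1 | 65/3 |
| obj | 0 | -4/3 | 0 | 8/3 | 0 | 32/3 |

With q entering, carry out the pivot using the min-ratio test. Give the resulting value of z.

Ratio test on column q — row 1: (40/3)/(1/3) = 40; row 2: (4/3)/(1/3) = 4; row 3: (65/3)/(5/3) = 13. Minimum is 4 at row 2 (p leaves); pivot element 1/3.
Pivot on row 2; the obj-row RHS becomes 32/3 − (-4/3)·4 = 16.

16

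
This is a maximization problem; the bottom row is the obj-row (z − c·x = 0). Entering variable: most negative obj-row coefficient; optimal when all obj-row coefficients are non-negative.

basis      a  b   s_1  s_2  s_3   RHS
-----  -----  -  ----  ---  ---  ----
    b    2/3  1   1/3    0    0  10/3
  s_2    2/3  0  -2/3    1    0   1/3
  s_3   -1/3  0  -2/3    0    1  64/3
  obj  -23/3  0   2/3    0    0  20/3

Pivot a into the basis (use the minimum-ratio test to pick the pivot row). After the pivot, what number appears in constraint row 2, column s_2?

Ratio test on column a — row 1: (10/3)/(2/3) = 5; row 2: (1/3)/(2/3) = 1/2; row 3: entry -1/3 ≤ 0. Minimum is 1/2 at row 2 (s_2 leaves); pivot element 2/3.
Divide row 2 by 2/3; eliminate column a from the other rows.
In the new row 2, the s_2 entry is the old entry divided by the pivot: 1/(2/3) = 3/2.

3/2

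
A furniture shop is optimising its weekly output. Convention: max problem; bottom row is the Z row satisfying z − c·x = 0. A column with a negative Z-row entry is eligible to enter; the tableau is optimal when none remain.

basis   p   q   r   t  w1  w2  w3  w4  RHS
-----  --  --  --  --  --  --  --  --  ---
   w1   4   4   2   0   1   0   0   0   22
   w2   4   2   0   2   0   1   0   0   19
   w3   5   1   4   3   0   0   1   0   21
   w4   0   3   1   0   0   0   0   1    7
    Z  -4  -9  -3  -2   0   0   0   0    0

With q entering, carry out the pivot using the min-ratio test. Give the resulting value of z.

Ratio test on column q — row 1: 22/4 = 11/2; row 2: 19/2 = 19/2; row 3: 21/1 = 21; row 4: 7/3 = 7/3. Minimum is 7/3 at row 4 (w4 leaves); pivot element 3.
Pivot on row 4; the Z-row RHS becomes 0 − (-9)·(7/3) = 21.

21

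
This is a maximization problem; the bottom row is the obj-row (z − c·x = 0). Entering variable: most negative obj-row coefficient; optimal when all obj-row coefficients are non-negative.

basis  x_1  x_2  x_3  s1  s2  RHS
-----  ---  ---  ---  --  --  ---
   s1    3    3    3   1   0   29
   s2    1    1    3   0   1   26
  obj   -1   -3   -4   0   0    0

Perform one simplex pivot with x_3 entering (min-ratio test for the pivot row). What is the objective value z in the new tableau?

104/3

Ratio test on column x_3 — row 1: 29/3 = 29/3; row 2: 26/3 = 26/3. Minimum is 26/3 at row 2 (s2 leaves); pivot element 3.
Pivot on row 2; the obj-row RHS becomes 0 − (-4)·(26/3) = 104/3.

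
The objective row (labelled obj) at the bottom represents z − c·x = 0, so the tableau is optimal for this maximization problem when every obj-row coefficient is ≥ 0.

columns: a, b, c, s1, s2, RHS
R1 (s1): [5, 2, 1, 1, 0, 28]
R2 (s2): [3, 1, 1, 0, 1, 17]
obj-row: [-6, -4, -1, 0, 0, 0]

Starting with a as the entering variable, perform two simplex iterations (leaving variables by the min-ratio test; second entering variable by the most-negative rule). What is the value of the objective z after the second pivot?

Ratio test on column a — row 1: 28/5 = 28/5; row 2: 17/3 = 17/3. Minimum is 28/5 at row 1 (s1 leaves); pivot element 5.
Pivot on row 1; the obj-row RHS becomes 0 − (-6)·(28/5) = 168/5.
Next entering variable (most negative obj-row entry -8/5): b.
Ratio test on column b — row 1: (28/5)/(2/5) = 14; row 2: entry -1/5 ≤ 0. Minimum is 14 at row 1 (a leaves); pivot element 2/5.
After the second pivot the obj-row RHS is 168/5 − (-8/5)·14 = 56.

56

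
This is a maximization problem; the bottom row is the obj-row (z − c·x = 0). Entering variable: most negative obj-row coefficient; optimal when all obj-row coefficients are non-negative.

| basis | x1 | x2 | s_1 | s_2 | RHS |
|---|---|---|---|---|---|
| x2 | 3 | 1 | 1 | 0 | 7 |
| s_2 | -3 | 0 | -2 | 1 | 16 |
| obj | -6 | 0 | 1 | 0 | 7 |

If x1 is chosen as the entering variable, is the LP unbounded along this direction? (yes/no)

no

Column x1 has positive entries in row(s) 1, so the ratio test bounds it — not unbounded.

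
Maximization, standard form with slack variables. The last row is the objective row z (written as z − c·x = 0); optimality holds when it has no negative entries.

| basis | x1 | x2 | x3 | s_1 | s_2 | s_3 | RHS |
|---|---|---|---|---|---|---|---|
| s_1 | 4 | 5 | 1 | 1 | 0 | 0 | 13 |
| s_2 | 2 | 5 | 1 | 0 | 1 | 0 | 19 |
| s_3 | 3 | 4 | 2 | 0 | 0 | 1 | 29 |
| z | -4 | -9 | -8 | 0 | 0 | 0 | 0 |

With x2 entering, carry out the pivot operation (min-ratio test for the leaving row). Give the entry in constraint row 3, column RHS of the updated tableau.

93/5

Ratio test on column x2 — row 1: 13/5 = 13/5; row 2: 19/5 = 19/5; row 3: 29/4 = 29/4. Minimum is 13/5 at row 1 (s_1 leaves); pivot element 5.
Divide row 1 by 5; eliminate column x2 from the other rows.
Row 3 update in column RHS: 29 − 4·(13/5) = 93/5.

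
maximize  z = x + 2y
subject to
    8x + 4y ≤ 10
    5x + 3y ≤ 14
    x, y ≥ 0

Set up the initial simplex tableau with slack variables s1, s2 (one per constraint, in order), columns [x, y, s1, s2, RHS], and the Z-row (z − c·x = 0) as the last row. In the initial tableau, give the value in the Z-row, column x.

-1

The Z-row carries the negated objective coefficients: the x entry is -1.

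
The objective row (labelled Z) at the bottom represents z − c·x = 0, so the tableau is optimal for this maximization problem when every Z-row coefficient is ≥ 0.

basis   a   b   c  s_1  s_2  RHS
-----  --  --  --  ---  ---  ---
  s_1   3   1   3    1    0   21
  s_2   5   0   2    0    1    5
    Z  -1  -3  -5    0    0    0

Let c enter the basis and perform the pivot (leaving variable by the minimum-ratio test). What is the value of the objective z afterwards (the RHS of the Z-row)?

Ratio test on column c — row 1: 21/3 = 7; row 2: 5/2 = 5/2. Minimum is 5/2 at row 2 (s_2 leaves); pivot element 2.
Pivot on row 2; the Z-row RHS becomes 0 − (-5)·(5/2) = 25/2.

25/2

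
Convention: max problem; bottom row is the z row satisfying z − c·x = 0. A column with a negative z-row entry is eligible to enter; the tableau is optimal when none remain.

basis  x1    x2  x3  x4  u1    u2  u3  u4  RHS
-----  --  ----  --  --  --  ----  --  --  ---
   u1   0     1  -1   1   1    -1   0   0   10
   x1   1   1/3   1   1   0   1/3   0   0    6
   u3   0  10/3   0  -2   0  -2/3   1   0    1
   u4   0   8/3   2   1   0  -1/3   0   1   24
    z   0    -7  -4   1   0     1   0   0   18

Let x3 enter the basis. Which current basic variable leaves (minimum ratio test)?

x1

Column x3 entries and ratios — u1: -1 ≤ 0, skip; x1: 6/1 = 6; u3: 0 ≤ 0, skip; u4: 24/2 = 12.
Smallest ratio is 6 in the row of x1, so x1 leaves.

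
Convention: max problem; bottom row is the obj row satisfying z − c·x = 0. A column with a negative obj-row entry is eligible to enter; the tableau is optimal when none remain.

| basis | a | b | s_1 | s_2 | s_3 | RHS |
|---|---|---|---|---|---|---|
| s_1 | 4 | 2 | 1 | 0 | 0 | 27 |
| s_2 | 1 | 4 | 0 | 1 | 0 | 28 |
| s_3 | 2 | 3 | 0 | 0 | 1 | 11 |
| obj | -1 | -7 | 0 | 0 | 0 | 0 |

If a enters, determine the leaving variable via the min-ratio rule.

Column a entries and ratios — s_1: 27/4 = 27/4; s_2: 28/1 = 28; s_3: 11/2 = 11/2.
Smallest ratio is 11/2 in the row of s_3, so s_3 leaves.

s_3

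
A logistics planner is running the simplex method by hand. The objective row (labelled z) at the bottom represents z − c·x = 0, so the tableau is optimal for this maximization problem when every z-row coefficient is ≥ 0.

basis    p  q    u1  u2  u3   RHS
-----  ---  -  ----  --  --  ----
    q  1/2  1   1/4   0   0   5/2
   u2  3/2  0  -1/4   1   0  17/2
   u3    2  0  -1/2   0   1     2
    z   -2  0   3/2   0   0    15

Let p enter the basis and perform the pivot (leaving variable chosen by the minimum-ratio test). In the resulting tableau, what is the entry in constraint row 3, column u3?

Ratio test on column p — row 1: (5/2)/(1/2) = 5; row 2: (17/2)/(3/2) = 17/3; row 3: 2/2 = 1. Minimum is 1 at row 3 (u3 leaves); pivot element 2.
Divide row 3 by 2; eliminate column p from the other rows.
In the new row 3, the u3 entry is the old entry divided by the pivot: 1/2 = 1/2.

1/2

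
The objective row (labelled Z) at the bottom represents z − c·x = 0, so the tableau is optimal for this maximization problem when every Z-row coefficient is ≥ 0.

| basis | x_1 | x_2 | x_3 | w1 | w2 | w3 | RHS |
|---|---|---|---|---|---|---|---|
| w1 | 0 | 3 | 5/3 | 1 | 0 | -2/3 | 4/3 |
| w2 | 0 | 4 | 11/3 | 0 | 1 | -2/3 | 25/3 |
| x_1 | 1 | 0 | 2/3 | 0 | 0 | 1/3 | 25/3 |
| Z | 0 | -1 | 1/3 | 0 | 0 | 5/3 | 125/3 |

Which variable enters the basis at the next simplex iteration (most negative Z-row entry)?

x_2

Negative Z-row entries: x_2: -1.
The most negative is -1 in column x_2, so x_2 enters.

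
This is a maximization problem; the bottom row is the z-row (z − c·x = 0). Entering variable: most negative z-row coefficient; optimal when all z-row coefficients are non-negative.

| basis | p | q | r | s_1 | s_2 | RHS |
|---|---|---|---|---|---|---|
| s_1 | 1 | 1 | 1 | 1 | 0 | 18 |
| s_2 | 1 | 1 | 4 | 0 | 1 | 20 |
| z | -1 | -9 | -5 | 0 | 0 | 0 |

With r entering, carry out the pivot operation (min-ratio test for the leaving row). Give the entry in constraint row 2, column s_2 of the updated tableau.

Ratio test on column r — row 1: 18/1 = 18; row 2: 20/4 = 5. Minimum is 5 at row 2 (s_2 leaves); pivot element 4.
Divide row 2 by 4; eliminate column r from the other rows.
In the new row 2, the s_2 entry is the old entry divided by the pivot: 1/4 = 1/4.

1/4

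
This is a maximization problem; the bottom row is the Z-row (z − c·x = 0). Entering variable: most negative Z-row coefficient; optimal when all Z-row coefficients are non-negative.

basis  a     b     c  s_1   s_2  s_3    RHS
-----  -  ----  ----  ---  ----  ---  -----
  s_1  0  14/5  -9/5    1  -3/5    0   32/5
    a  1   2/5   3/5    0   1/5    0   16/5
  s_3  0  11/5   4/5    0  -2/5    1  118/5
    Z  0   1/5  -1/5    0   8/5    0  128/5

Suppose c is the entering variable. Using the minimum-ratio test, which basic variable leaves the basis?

a

Column c entries and ratios — s_1: -9/5 ≤ 0, skip; a: (16/5)/(3/5) = 16/3; s_3: (118/5)/(4/5) = 59/2.
Smallest ratio is 16/3 in the row of a, so a leaves.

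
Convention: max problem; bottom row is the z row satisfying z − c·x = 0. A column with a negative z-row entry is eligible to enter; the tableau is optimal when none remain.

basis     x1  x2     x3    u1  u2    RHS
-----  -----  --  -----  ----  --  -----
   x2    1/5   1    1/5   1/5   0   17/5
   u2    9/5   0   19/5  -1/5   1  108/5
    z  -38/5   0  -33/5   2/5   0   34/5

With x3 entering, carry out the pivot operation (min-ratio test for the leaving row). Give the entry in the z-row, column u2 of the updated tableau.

Ratio test on column x3 — row 1: (17/5)/(1/5) = 17; row 2: (108/5)/(19/5) = 108/19. Minimum is 108/19 at row 2 (u2 leaves); pivot element 19/5.
Divide row 2 by 19/5; eliminate column x3 from the other rows.
z-row update in column u2: 0 − (-33/5)·(5/19) = 33/19.

33/19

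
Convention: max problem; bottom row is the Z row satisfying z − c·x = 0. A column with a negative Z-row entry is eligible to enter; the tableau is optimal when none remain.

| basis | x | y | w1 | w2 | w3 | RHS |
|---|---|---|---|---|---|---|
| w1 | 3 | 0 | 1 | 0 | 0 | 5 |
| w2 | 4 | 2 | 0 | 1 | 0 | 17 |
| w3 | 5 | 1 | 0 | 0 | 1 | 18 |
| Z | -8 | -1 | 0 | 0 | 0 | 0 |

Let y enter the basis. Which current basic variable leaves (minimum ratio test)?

Column y entries and ratios — w1: 0 ≤ 0, skip; w2: 17/2 = 17/2; w3: 18/1 = 18.
Smallest ratio is 17/2 in the row of w2, so w2 leaves.

w2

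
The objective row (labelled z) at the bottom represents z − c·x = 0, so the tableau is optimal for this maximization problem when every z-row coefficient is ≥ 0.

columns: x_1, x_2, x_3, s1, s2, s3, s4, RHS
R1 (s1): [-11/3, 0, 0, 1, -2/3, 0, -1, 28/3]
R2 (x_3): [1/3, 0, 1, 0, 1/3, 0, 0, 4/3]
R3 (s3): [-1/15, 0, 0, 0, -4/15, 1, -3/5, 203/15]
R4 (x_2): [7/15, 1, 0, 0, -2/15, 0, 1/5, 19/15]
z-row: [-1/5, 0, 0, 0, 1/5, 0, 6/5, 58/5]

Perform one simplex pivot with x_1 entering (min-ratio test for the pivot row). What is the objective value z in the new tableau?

Ratio test on column x_1 — row 1: entry -11/3 ≤ 0; row 2: (4/3)/(1/3) = 4; row 3: entry -1/15 ≤ 0; row 4: (19/15)/(7/15) = 19/7. Minimum is 19/7 at row 4 (x_2 leaves); pivot element 7/15.
Pivot on row 4; the z-row RHS becomes 58/5 − (-1/5)·(19/7) = 85/7.

85/7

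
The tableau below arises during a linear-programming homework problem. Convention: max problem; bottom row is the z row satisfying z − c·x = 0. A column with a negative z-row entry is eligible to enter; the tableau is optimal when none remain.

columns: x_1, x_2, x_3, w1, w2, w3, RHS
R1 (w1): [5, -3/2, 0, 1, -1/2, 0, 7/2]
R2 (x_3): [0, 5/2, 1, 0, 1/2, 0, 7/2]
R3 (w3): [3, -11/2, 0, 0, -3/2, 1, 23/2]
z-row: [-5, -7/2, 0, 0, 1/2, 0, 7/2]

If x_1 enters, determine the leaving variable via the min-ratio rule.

Column x_1 entries and ratios — w1: (7/2)/5 = 7/10; x_3: 0 ≤ 0, skip; w3: (23/2)/3 = 23/6.
Smallest ratio is 7/10 in the row of w1, so w1 leaves.

w1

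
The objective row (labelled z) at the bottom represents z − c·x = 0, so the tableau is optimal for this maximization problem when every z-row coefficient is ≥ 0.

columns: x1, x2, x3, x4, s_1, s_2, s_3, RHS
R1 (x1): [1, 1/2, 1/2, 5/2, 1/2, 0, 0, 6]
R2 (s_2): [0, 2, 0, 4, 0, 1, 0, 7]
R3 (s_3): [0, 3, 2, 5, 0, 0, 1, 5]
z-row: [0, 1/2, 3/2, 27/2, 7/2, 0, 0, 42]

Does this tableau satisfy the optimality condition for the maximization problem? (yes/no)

Every z-row coefficient is ≥ 0, so the tableau is optimal.

yes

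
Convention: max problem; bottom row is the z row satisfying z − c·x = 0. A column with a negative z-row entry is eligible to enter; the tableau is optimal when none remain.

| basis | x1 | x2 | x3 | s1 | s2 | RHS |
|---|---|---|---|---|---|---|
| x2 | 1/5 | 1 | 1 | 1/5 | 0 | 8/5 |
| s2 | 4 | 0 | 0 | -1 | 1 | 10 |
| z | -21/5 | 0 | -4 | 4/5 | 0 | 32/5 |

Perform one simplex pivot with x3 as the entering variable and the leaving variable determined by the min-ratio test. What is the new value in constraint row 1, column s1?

Ratio test on column x3 — row 1: (8/5)/1 = 8/5; row 2: entry 0 ≤ 0. Minimum is 8/5 at row 1 (x2 leaves); pivot element 1.
Divide row 1 by 1; eliminate column x3 from the other rows.
In the new row 1, the s1 entry is the old entry divided by the pivot: (1/5)/1 = 1/5.

1/5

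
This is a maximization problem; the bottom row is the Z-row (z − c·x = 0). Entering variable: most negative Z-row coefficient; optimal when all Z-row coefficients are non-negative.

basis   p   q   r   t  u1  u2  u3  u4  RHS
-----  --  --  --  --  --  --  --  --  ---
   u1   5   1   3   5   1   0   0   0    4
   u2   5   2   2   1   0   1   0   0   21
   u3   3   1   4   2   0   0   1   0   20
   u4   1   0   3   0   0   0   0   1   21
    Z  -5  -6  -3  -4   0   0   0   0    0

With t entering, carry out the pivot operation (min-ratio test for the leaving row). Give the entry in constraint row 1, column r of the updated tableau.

3/5

Ratio test on column t — row 1: 4/5 = 4/5; row 2: 21/1 = 21; row 3: 20/2 = 10; row 4: entry 0 ≤ 0. Minimum is 4/5 at row 1 (u1 leaves); pivot element 5.
Divide row 1 by 5; eliminate column t from the other rows.
In the new row 1, the r entry is the old entry divided by the pivot: 3/5 = 3/5.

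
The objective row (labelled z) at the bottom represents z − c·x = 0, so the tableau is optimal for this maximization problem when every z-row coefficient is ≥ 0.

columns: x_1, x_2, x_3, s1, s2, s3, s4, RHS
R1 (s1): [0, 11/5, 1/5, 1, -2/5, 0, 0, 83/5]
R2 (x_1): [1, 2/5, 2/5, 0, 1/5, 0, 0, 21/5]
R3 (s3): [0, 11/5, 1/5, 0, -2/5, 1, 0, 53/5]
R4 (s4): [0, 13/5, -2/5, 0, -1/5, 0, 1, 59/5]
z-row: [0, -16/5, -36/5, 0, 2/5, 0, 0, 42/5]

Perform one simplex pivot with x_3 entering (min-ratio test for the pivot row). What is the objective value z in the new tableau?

Ratio test on column x_3 — row 1: (83/5)/(1/5) = 83; row 2: (21/5)/(2/5) = 21/2; row 3: (53/5)/(1/5) = 53; row 4: entry -2/5 ≤ 0. Minimum is 21/2 at row 2 (x_1 leaves); pivot element 2/5.
Pivot on row 2; the z-row RHS becomes 42/5 − (-36/5)·(21/2) = 84.

84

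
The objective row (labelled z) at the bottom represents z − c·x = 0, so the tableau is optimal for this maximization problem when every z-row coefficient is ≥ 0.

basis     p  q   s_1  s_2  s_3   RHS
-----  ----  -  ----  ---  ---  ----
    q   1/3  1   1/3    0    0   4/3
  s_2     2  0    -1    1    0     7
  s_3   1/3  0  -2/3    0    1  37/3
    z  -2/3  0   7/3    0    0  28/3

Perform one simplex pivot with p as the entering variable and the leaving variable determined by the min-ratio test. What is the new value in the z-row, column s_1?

2

Ratio test on column p — row 1: (4/3)/(1/3) = 4; row 2: 7/2 = 7/2; row 3: (37/3)/(1/3) = 37. Minimum is 7/2 at row 2 (s_2 leaves); pivot element 2.
Divide row 2 by 2; eliminate column p from the other rows.
z-row update in column s_1: 7/3 − (-2/3)·(-1/2) = 2.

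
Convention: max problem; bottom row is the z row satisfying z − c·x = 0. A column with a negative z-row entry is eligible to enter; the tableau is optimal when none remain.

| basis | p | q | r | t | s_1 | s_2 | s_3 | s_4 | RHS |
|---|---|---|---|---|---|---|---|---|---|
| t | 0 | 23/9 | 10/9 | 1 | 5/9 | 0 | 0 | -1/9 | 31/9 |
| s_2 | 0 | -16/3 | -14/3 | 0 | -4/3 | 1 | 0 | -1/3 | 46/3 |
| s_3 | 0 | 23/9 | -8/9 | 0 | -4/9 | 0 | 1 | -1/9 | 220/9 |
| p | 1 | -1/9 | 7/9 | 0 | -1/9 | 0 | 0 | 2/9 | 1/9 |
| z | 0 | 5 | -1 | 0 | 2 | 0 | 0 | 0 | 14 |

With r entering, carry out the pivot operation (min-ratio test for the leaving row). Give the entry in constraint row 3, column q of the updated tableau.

Ratio test on column r — row 1: (31/9)/(10/9) = 31/10; row 2: entry -14/3 ≤ 0; row 3: entry -8/9 ≤ 0; row 4: (1/9)/(7/9) = 1/7. Minimum is 1/7 at row 4 (p leaves); pivot element 7/9.
Divide row 4 by 7/9; eliminate column r from the other rows.
Row 3 update in column q: 23/9 − (-8/9)·(-1/7) = 17/7.

17/7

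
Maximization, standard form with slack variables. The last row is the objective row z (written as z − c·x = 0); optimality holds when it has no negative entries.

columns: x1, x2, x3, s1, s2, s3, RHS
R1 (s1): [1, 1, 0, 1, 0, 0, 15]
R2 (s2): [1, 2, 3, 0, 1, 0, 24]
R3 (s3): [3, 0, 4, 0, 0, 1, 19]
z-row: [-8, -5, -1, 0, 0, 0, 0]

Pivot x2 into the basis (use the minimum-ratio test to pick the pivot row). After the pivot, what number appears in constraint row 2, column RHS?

Ratio test on column x2 — row 1: 15/1 = 15; row 2: 24/2 = 12; row 3: entry 0 ≤ 0. Minimum is 12 at row 2 (s2 leaves); pivot element 2.
Divide row 2 by 2; eliminate column x2 from the other rows.
In the new row 2, the RHS entry is the old entry divided by the pivot: 24/2 = 12.

12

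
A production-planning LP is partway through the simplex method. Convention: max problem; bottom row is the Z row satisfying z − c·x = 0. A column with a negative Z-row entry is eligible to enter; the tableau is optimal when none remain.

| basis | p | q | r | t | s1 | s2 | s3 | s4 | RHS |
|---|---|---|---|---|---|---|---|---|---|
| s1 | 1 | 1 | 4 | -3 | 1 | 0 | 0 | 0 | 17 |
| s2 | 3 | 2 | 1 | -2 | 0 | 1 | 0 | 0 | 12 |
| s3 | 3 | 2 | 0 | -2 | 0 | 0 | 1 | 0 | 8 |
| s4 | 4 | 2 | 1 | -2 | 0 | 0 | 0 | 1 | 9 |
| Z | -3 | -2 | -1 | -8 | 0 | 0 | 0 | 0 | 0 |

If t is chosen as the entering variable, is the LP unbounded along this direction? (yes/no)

Every constraint-row entry in column t is ≤ 0, so increasing t is unbounded.

yes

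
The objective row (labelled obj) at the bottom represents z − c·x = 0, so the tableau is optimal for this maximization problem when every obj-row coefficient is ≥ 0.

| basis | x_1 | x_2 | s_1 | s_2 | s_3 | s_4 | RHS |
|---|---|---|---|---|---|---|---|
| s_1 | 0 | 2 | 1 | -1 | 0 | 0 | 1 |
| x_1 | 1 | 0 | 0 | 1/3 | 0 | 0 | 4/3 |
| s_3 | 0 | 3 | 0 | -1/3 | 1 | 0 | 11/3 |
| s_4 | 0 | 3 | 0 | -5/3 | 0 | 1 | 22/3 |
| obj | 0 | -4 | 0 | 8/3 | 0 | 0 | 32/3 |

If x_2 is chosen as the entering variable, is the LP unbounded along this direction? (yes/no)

Column x_2 has positive entries in row(s) 1, 3, 4, so the ratio test bounds it — not unbounded.

no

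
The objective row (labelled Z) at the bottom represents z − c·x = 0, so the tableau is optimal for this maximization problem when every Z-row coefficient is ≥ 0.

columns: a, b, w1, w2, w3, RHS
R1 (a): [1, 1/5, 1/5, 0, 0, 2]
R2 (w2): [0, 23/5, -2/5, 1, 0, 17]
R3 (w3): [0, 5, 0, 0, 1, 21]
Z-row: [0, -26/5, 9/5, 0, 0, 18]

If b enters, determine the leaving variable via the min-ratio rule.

Column b entries and ratios — a: 2/(1/5) = 10; w2: 17/(23/5) = 85/23; w3: 21/5 = 21/5.
Smallest ratio is 85/23 in the row of w2, so w2 leaves.

w2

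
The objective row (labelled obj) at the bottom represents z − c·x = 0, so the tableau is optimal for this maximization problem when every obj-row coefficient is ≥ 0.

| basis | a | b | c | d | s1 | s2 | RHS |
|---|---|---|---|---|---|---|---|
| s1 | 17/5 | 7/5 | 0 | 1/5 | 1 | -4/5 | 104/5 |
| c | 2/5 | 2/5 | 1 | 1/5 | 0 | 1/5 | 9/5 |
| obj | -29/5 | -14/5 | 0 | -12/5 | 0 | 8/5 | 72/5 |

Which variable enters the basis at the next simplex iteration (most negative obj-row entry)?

a

Negative obj-row entries: a: -29/5, b: -14/5, d: -12/5.
The most negative is -29/5 in column a, so a enters.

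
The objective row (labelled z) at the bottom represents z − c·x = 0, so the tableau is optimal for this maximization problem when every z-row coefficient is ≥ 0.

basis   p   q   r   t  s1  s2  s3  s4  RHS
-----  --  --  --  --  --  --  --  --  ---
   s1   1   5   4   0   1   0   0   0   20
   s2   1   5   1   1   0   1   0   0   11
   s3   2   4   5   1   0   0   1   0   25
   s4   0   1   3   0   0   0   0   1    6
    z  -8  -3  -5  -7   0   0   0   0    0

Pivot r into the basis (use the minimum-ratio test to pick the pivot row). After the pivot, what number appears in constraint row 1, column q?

Ratio test on column r — row 1: 20/4 = 5; row 2: 11/1 = 11; row 3: 25/5 = 5; row 4: 6/3 = 2. Minimum is 2 at row 4 (s4 leaves); pivot element 3.
Divide row 4 by 3; eliminate column r from the other rows.
Row 1 update in column q: 5 − 4·(1/3) = 11/3.

11/3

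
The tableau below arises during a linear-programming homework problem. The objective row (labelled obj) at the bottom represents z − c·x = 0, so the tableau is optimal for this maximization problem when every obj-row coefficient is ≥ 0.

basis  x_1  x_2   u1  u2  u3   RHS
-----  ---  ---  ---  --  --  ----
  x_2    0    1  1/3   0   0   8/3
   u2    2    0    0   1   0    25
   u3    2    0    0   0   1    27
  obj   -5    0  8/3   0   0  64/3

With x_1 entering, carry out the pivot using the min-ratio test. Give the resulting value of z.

Ratio test on column x_1 — row 1: entry 0 ≤ 0; row 2: 25/2 = 25/2; row 3: 27/2 = 27/2. Minimum is 25/2 at row 2 (u2 leaves); pivot element 2.
Pivot on row 2; the obj-row RHS becomes 64/3 − (-5)·(25/2) = 503/6.

503/6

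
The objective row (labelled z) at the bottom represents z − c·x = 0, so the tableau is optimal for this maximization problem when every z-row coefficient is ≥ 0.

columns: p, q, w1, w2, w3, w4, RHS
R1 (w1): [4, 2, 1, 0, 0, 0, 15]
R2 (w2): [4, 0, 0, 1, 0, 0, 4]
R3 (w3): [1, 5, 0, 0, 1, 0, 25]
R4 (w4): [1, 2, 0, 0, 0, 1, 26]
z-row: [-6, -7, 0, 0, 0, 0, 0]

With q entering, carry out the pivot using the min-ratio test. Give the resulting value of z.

Ratio test on column q — row 1: 15/2 = 15/2; row 2: entry 0 ≤ 0; row 3: 25/5 = 5; row 4: 26/2 = 13. Minimum is 5 at row 3 (w3 leaves); pivot element 5.
Pivot on row 3; the z-row RHS becomes 0 − (-7)·5 = 35.

35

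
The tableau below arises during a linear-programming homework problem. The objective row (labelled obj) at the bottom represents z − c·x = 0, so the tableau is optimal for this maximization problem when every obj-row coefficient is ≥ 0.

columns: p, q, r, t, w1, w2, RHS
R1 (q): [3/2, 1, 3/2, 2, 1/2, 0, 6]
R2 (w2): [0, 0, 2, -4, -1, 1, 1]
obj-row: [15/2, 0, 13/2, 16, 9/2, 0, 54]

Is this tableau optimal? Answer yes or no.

Every obj-row coefficient is ≥ 0, so the tableau is optimal.

yes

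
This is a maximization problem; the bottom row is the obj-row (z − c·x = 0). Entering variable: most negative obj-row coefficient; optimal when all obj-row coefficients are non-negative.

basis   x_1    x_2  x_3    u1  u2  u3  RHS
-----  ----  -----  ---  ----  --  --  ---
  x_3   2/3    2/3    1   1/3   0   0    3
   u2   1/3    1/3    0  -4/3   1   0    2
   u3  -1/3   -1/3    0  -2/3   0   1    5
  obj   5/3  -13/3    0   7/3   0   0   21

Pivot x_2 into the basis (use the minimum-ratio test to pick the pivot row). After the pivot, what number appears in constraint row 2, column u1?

-3/2

Ratio test on column x_2 — row 1: 3/(2/3) = 9/2; row 2: 2/(1/3) = 6; row 3: entry -1/3 ≤ 0. Minimum is 9/2 at row 1 (x_3 leaves); pivot element 2/3.
Divide row 1 by 2/3; eliminate column x_2 from the other rows.
Row 2 update in column u1: -4/3 − (1/3)·(1/2) = -3/2.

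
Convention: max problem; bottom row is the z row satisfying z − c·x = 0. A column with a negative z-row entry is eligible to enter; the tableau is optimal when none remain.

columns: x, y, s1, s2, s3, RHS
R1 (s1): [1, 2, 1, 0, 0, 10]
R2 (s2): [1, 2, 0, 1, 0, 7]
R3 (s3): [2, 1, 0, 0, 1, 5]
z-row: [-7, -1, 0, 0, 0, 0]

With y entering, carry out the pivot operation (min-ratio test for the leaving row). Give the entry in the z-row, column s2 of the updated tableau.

Ratio test on column y — row 1: 10/2 = 5; row 2: 7/2 = 7/2; row 3: 5/1 = 5. Minimum is 7/2 at row 2 (s2 leaves); pivot element 2.
Divide row 2 by 2; eliminate column y from the other rows.
z-row update in column s2: 0 − (-1)·(1/2) = 1/2.

1/2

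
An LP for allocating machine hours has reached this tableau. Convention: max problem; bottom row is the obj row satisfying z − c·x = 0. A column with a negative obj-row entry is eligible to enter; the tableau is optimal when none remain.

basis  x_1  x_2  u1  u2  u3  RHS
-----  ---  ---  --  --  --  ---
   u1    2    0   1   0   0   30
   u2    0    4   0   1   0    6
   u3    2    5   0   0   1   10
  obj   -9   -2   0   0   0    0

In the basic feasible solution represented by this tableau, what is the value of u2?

6

u2 is basic (row 2); its value is the RHS of that row, 6.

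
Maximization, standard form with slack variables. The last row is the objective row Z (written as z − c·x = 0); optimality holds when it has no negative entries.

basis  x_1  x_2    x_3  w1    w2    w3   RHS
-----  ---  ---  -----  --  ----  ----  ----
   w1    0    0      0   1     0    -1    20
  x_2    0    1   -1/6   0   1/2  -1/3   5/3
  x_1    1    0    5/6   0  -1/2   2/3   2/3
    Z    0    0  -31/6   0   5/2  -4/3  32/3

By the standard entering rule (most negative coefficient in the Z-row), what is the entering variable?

Negative Z-row entries: x_3: -31/6, w3: -4/3.
The most negative is -31/6 in column x_3, so x_3 enters.

x_3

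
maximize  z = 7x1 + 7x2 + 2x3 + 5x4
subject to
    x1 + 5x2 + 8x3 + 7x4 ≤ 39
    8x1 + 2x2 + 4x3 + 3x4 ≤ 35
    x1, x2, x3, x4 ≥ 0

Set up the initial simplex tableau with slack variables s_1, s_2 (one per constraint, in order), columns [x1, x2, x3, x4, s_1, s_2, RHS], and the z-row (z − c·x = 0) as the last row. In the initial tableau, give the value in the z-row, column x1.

The z-row carries the negated objective coefficients: the x1 entry is -7.

-7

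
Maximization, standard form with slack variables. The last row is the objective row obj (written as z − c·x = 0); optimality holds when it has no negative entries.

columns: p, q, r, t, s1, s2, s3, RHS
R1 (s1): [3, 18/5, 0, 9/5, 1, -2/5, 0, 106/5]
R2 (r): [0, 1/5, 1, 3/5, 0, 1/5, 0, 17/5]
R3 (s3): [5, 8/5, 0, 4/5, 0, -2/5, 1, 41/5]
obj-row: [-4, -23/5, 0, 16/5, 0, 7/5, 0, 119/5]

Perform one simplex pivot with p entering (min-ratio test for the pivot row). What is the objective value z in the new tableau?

Ratio test on column p — row 1: (106/5)/3 = 106/15; row 2: entry 0 ≤ 0; row 3: (41/5)/5 = 41/25. Minimum is 41/25 at row 3 (s3 leaves); pivot element 5.
Pivot on row 3; the obj-row RHS becomes 119/5 − (-4)·(41/25) = 759/25.

759/25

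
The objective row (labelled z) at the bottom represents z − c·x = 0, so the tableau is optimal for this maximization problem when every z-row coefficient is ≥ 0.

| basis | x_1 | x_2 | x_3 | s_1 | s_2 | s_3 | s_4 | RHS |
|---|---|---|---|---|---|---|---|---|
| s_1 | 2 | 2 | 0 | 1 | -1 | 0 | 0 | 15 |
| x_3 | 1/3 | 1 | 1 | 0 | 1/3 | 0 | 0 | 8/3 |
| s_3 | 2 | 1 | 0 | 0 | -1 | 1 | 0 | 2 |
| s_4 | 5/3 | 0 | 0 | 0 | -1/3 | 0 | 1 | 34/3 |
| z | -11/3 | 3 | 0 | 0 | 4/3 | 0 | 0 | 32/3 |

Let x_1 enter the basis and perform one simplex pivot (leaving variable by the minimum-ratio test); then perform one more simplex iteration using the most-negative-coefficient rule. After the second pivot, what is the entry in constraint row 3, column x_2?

4/3

Ratio test on column x_1 — row 1: 15/2 = 15/2; row 2: (8/3)/(1/3) = 8; row 3: 2/2 = 1; row 4: (34/3)/(5/3) = 34/5. Minimum is 1 at row 3 (s_3 leaves); pivot element 2.
Divide row 3 by 2; eliminate column x_1 from the other rows.
Second iteration: most negative z-row entry is -1/2 in column s_2, so s_2 enters.
Ratio test on column s_2 — row 1: entry 0 ≤ 0; row 2: (7/3)/(1/2) = 14/3; row 3: entry -1/2 ≤ 0; row 4: (29/3)/(1/2) = 58/3. Minimum is 14/3 at row 2 (x_3 leaves); pivot element 1/2.
Divide row 2 by 1/2; eliminate column s_2 from the other rows.
After both pivots, the entry at constraint row 3, column x_2 is 4/3.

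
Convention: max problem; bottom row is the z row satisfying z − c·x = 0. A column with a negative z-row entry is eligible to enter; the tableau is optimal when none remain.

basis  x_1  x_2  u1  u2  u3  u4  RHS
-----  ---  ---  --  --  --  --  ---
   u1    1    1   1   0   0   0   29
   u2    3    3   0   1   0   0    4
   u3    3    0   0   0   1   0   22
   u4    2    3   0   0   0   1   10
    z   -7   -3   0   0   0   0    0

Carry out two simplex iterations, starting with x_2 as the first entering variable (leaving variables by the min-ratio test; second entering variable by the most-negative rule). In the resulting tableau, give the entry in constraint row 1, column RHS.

83/3

Ratio test on column x_2 — row 1: 29/1 = 29; row 2: 4/3 = 4/3; row 3: entry 0 ≤ 0; row 4: 10/3 = 10/3. Minimum is 4/3 at row 2 (u2 leaves); pivot element 3.
Divide row 2 by 3; eliminate column x_2 from the other rows.
Second iteration: most negative z-row entry is -4 in column x_1, so x_1 enters.
Ratio test on column x_1 — row 1: entry 0 ≤ 0; row 2: (4/3)/1 = 4/3; row 3: 22/3 = 22/3; row 4: entry -1 ≤ 0. Minimum is 4/3 at row 2 (x_2 leaves); pivot element 1.
Divide row 2 by 1; eliminate column x_1 from the other rows.
After both pivots, the entry at constraint row 1, column RHS is 83/3.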